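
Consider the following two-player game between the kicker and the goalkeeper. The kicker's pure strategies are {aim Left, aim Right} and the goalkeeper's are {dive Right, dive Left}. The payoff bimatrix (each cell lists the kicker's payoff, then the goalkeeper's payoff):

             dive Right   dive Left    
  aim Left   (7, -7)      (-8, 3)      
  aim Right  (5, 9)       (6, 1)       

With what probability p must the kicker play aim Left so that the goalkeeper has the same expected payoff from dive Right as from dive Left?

The goalkeeper's indifference between dive Right and dive Left determines the kicker's mixing probability p:
  the goalkeeper's payoff to dive Right: p·(-7) + (1−p)·9 = -16p + 9
  the goalkeeper's payoff to dive Left: p·3 + (1−p)·1 = 2p + 1
  -16p + 9 = 2p + 1  ⇒  -18p = -8  ⇒  p = 4/9.

p = 4/9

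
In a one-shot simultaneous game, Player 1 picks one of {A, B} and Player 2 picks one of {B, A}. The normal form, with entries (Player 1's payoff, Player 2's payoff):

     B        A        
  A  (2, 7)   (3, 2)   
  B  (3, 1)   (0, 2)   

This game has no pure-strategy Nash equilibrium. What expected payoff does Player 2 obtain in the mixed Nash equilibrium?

Set Player 2's expected payoff from B equal to that from A:
  Player 2's payoff from B: p·7 + (1−p)·1 = 6p + 1
  Player 2's payoff from A: p·2 + (1−p)·2 = 2
  6p + 1 = 2  ⇒  6p = 1  ⇒  p = 1/6.
At equilibrium Player 2 is indifferent across columns, so Player 2's payoff equals the payoff from B: (1/6)·7 + (5/6)·1 = 2.

2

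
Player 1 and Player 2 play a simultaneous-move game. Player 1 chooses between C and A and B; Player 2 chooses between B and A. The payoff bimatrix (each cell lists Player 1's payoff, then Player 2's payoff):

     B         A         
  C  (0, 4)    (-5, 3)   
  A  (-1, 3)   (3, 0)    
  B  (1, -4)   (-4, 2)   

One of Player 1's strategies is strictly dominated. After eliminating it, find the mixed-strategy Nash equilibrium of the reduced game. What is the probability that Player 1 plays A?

Player 1's strategy C is strictly dominated by B: 1 > 0 and -4 > -5. Eliminate C.
Player 1's mix must leave Player 2 indifferent between B and A.
  Player 2's payoff to B: p·3 + (1−p)·(-4) = 7p - 4
  Player 2's payoff to A: p·0 + (1−p)·2 = -2p + 2
  7p - 4 = -2p + 2  ⇒  9p = 6  ⇒  p = 2/3.

p = 2/3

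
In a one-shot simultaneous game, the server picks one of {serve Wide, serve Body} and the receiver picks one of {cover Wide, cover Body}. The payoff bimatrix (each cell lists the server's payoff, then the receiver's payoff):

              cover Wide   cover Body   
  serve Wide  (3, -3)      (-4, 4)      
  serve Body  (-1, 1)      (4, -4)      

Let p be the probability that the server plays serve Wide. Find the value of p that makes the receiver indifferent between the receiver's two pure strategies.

p = 5/12

For the receiver to be willing to mix, the receiver must be indifferent between cover Wide and cover Body, which pins down the server's mix.
  the receiver's payoff to cover Wide: p·(-3) + (1−p)·1 = -4p + 1
  the receiver's payoff to cover Body: p·4 + (1−p)·(-4) = 8p - 4
  -4p + 1 = 8p - 4  ⇒  -12p = -5  ⇒  p = 5/12.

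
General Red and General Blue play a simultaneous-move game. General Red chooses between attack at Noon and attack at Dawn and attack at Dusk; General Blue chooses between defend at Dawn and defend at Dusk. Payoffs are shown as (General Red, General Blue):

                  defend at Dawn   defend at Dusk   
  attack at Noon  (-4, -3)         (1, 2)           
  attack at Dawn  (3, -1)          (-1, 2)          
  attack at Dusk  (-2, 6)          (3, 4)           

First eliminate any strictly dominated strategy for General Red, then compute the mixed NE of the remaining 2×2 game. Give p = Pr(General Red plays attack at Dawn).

p = 2/5

General Red's strategy attack at Noon is strictly dominated by attack at Dusk: -2 > -4 and 3 > 1. Eliminate attack at Noon.
Set General Blue's expected payoff from defend at Dawn equal to that from defend at Dusk:
  General Blue's payoff from defend at Dawn: p·(-1) + (1−p)·6 = -7p + 6
  General Blue's payoff from defend at Dusk: p·2 + (1−p)·4 = -2p + 4
  -7p + 6 = -2p + 4  ⇒  -5p = -2  ⇒  p = 2/5.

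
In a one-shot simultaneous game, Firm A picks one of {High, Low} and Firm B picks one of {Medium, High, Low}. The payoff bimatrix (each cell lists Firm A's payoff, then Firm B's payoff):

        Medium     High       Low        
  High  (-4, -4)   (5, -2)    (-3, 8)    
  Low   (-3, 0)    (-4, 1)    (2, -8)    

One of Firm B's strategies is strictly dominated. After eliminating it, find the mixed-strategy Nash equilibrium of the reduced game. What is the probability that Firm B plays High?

q = 5/14

Firm B's strategy Medium is strictly dominated by High: -2 > -4 and 1 > 0. Eliminate Medium.
Firm A's indifference between High and Low determines Firm B's mixing probability q:
  Firm A's payoff from High: q·5 + (1−q)·(-3) = 8q - 3
  Firm A's payoff from Low: q·(-4) + (1−q)·2 = -6q + 2
  8q - 3 = -6q + 2  ⇒  14q = 5  ⇒  q = 5/14.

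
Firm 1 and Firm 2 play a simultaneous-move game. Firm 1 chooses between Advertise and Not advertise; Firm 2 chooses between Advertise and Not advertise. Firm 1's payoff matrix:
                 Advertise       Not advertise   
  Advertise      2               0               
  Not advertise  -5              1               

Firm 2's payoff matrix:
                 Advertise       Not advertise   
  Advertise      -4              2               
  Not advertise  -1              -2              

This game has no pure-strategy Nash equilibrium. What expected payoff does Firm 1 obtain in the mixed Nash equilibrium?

1/4

Firm 2's mix must leave Firm 1 indifferent between Advertise and Not advertise.
  Firm 1's payoff from Advertise: q·2 + (1−q)·0 = 2q
  Firm 1's payoff from Not advertise: q·(-5) + (1−q)·1 = -6q + 1
  2q = -6q + 1  ⇒  8q = 1  ⇒  q = 1/8.
At equilibrium Firm 1 is indifferent across rows, so Firm 1's payoff equals the payoff from Advertise: (1/8)·2 + (7/8)·0 = 1/4.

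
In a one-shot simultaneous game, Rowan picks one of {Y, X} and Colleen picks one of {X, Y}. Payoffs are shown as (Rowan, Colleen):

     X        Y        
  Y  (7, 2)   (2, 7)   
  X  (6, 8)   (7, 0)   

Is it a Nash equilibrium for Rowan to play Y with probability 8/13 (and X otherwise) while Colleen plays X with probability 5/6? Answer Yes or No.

Yes

Check Colleen's indifference given Rowan's mix p = 8/13:
  payoff from X = 56/13; payoff from Y = 56/13 — equal.
Check Rowan's indifference given Colleen's mix q = 5/6:
  payoff from Y = 37/6; payoff from X = 37/6 — equal.
Both players are indifferent, so neither can profitably deviate.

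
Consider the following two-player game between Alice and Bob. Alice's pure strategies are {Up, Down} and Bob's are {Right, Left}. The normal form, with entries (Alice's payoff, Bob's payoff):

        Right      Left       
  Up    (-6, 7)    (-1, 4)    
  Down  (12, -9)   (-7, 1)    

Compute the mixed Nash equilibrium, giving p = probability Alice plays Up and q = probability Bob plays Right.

p = 10/13, q = 1/4

Bob's indifference between Right and Left determines Alice's mixing probability p:
  Bob's payoff from Right: p·7 + (1−p)·(-9) = 16p - 9
  Bob's payoff from Left: p·4 + (1−p)·1 = 3p + 1
  16p - 9 = 3p + 1  ⇒  13p = 10  ⇒  p = 10/13.
Set Alice's expected payoff from Up equal to that from Down:
  Alice's payoff from Up: q·(-6) + (1−q)·(-1) = -5q - 1
  Alice's payoff from Down: q·12 + (1−q)·(-7) = 19q - 7
  -5q - 1 = 19q - 7  ⇒  -24q = -6  ⇒  q = 1/4.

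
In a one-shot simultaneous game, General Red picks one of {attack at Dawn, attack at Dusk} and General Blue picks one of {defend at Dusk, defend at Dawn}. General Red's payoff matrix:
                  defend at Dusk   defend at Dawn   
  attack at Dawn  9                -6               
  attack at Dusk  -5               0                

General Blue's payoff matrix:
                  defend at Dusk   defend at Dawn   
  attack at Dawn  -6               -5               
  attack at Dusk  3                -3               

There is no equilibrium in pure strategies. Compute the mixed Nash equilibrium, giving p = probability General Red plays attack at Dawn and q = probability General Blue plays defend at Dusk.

p = 6/7, q = 3/10

In a mixed equilibrium General Blue is indifferent between defend at Dusk and defend at Dawn; this condition fixes p.
  General Blue's payoff from defend at Dusk: p·(-6) + (1−p)·3 = -9p + 3
  General Blue's payoff from defend at Dawn: p·(-5) + (1−p)·(-3) = -2p - 3
  -9p + 3 = -2p - 3  ⇒  -7p = -6  ⇒  p = 6/7.
In a mixed equilibrium General Red is indifferent between attack at Dawn and attack at Dusk; this condition fixes q.
  General Red's payoff from attack at Dawn: q·9 + (1−q)·(-6) = 15q - 6
  General Red's payoff from attack at Dusk: q·(-5) + (1−q)·0 = -5q
  15q - 6 = -5q  ⇒  20q = 6  ⇒  q = 3/10.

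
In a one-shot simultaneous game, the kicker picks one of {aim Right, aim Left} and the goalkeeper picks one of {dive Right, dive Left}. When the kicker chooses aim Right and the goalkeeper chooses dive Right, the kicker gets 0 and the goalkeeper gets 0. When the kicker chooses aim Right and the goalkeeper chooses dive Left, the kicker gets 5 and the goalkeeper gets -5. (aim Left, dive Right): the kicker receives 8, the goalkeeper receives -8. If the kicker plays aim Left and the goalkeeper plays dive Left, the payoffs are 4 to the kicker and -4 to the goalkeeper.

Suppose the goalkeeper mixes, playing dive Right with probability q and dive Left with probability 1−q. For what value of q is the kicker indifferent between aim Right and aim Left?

q = 1/9

The goalkeeper's mix must leave the kicker indifferent between aim Right and aim Left.
  the kicker's payoff from aim Right: q·0 + (1−q)·5 = -5q + 5
  the kicker's payoff from aim Left: q·8 + (1−q)·4 = 4q + 4
  -5q + 5 = 4q + 4  ⇒  -9q = -1  ⇒  q = 1/9.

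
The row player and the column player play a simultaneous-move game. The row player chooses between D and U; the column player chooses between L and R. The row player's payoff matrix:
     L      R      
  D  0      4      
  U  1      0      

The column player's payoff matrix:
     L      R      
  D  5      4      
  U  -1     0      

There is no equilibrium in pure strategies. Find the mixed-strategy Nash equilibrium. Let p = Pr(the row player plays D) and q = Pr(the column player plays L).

p = 1/2, q = 4/5

For the column player to be willing to mix, the column player must be indifferent between L and R, which pins down the row player's mix.
  the column player's payoff to L: p·5 + (1−p)·(-1) = 6p - 1
  the column player's payoff to R: p·4 + (1−p)·0 = 4p
  6p - 1 = 4p  ⇒  2p = 1  ⇒  p = 1/2.
In a mixed equilibrium the row player is indifferent between D and U; this condition fixes q.
  the row player's payoff from D: q·0 + (1−q)·4 = -4q + 4
  the row player's payoff from U: q·1 + (1−q)·0 = q
  -4q + 4 = q  ⇒  -5q = -4  ⇒  q = 4/5.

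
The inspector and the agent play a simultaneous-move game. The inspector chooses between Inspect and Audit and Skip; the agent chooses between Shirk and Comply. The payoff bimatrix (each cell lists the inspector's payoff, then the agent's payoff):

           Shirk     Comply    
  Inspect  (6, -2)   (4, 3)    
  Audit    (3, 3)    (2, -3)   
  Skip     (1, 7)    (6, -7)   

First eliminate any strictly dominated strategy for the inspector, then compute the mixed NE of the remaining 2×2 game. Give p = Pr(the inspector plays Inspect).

The inspector's strategy Audit is strictly dominated by Inspect: 6 > 3 and 4 > 2. Eliminate Audit.
Set the agent's expected payoff from Shirk equal to that from Comply:
  the agent's payoff from Shirk: p·(-2) + (1−p)·7 = -9p + 7
  the agent's payoff from Comply: p·3 + (1−p)·(-7) = 10p - 7
  -9p + 7 = 10p - 7  ⇒  -19p = -14  ⇒  p = 14/19.

p = 14/19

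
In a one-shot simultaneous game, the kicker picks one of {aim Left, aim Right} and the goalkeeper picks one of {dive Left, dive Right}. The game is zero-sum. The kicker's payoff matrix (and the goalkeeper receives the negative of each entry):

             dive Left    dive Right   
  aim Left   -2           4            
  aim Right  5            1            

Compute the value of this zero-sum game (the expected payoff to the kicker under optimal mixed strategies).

v = 11/5

For the kicker to be willing to mix, the kicker must be indifferent between aim Left and aim Right, which pins down the goalkeeper's mix.
  the kicker's expected payoff from aim Left: q·(-2) + (1−q)·4 = -6q + 4
  the kicker's expected payoff from aim Right: q·5 + (1−q)·1 = 4q + 1
  -6q + 4 = 4q + 1  ⇒  -10q = -3  ⇒  q = 3/10.
The value is the kicker's expected payoff against this mix (using aim Left): (3/10)·(-2) + (7/10)·4 = 11/5.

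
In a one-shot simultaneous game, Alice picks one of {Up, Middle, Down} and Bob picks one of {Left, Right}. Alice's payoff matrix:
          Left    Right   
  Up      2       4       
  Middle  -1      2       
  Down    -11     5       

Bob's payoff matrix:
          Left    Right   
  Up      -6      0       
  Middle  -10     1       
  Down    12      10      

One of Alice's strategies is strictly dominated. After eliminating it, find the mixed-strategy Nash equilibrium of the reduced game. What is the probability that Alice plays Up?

p = 1/4

Alice's strategy Middle is strictly dominated by Up: 2 > -1 and 4 > 2. Eliminate Middle.
Alice's mix must leave Bob indifferent between Left and Right.
  Bob's expected payoff from Left: p·(-6) + (1−p)·12 = -18p + 12
  Bob's expected payoff from Right: p·0 + (1−p)·10 = -10p + 10
  -18p + 12 = -10p + 10  ⇒  -8p = -2  ⇒  p = 1/4.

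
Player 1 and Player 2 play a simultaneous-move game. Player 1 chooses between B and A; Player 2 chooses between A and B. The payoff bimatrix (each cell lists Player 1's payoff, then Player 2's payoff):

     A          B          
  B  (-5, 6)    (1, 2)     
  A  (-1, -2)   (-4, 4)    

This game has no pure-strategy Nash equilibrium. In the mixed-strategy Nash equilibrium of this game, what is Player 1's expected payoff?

-7/3

For Player 1 to be willing to mix, Player 1 must be indifferent between B and A, which pins down Player 2's mix.
  Player 1's payoff from B: q·(-5) + (1−q)·1 = -6q + 1
  Player 1's payoff from A: q·(-1) + (1−q)·(-4) = 3q - 4
  -6q + 1 = 3q - 4  ⇒  -9q = -5  ⇒  q = 5/9.
At equilibrium Player 1 is indifferent across rows, so Player 1's payoff equals the payoff from B: (5/9)·(-5) + (4/9)·1 = -7/3.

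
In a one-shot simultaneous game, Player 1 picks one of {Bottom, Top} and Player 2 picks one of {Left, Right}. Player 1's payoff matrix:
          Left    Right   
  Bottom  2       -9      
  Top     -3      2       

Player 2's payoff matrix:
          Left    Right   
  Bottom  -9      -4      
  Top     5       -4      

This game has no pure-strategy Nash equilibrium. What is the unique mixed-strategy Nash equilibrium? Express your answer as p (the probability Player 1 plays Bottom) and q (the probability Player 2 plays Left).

For Player 2 to be willing to mix, Player 2 must be indifferent between Left and Right, which pins down Player 1's mix.
  Player 2's expected payoff from Left: p·(-9) + (1−p)·5 = -14p + 5
  Player 2's expected payoff from Right: p·(-4) + (1−p)·(-4) = -4
  -14p + 5 = -4  ⇒  -14p = -9  ⇒  p = 9/14.
For Player 1 to be willing to mix, Player 1 must be indifferent between Bottom and Top, which pins down Player 2's mix.
  Player 1's payoff from Bottom: q·2 + (1−q)·(-9) = 11q - 9
  Player 1's payoff from Top: q·(-3) + (1−q)·2 = -5q + 2
  11q - 9 = -5q + 2  ⇒  16q = 11  ⇒  q = 11/16.

p = 9/14, q = 11/16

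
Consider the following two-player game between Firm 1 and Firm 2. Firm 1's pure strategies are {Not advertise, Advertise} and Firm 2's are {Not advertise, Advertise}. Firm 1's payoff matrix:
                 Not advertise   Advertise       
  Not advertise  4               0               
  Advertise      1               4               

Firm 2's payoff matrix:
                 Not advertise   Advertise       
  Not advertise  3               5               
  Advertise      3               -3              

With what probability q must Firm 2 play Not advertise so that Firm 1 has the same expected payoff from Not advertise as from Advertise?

q = 4/7

Firm 1's indifference between Not advertise and Advertise determines Firm 2's mixing probability q:
  Firm 1's payoff to Not advertise: q·4 + (1−q)·0 = 4q
  Firm 1's payoff to Advertise: q·1 + (1−q)·4 = -3q + 4
  4q = -3q + 4  ⇒  7q = 4  ⇒  q = 4/7.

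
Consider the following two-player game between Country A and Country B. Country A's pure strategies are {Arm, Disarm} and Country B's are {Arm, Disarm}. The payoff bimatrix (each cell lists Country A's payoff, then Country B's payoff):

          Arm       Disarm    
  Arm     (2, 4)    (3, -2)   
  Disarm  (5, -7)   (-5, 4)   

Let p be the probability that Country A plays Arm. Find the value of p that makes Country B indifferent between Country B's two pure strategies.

Set Country B's expected payoff from Arm equal to that from Disarm:
  Country B's payoff to Arm: p·4 + (1−p)·(-7) = 11p - 7
  Country B's payoff to Disarm: p·(-2) + (1−p)·4 = -6p + 4
  11p - 7 = -6p + 4  ⇒  17p = 11  ⇒  p = 11/17.

p = 11/17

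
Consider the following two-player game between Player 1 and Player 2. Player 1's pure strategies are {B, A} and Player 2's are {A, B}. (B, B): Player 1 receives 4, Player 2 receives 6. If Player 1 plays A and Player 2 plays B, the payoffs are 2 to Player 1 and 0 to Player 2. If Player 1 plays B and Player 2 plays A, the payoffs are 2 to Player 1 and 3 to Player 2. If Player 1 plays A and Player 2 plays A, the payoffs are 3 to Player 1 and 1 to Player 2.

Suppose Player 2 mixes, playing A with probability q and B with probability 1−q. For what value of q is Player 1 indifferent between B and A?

q = 2/3

In a mixed equilibrium Player 1 is indifferent between B and A; this condition fixes q.
  Player 1's payoff to B: q·2 + (1−q)·4 = -2q + 4
  Player 1's payoff to A: q·3 + (1−q)·2 = q + 2
  -2q + 4 = q + 2  ⇒  -3q = -2  ⇒  q = 2/3.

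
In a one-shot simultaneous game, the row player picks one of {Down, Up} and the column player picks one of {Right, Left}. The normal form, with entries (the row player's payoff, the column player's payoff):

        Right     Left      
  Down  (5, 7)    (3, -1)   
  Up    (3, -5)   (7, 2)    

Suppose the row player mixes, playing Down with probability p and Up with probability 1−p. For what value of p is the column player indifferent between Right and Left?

In a mixed equilibrium the column player is indifferent between Right and Left; this condition fixes p.
  the column player's payoff from Right: p·7 + (1−p)·(-5) = 12p - 5
  the column player's payoff from Left: p·(-1) + (1−p)·2 = -3p + 2
  12p - 5 = -3p + 2  ⇒  15p = 7  ⇒  p = 7/15.

p = 7/15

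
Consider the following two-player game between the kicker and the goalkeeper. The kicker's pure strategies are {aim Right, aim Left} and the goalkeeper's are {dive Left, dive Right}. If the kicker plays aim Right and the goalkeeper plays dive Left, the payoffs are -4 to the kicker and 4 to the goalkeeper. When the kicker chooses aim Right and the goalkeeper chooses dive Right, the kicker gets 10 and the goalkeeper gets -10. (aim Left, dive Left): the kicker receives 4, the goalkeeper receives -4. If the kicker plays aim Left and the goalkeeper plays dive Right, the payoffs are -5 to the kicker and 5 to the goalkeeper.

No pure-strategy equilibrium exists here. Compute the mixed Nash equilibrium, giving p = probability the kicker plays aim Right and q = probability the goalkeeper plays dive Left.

p = 9/23, q = 15/23

The goalkeeper's indifference between dive Left and dive Right determines the kicker's mixing probability p:
  the goalkeeper's expected payoff from dive Left: p·4 + (1−p)·(-4) = 8p - 4
  the goalkeeper's expected payoff from dive Right: p·(-10) + (1−p)·5 = -15p + 5
  8p - 4 = -15p + 5  ⇒  23p = 9  ⇒  p = 9/23.
For the kicker to be willing to mix, the kicker must be indifferent between aim Right and aim Left, which pins down the goalkeeper's mix.
  the kicker's payoff to aim Right: q·(-4) + (1−q)·10 = -14q + 10
  the kicker's payoff to aim Left: q·4 + (1−q)·(-5) = 9q - 5
  -14q + 10 = 9q - 5  ⇒  -23q = -15  ⇒  q = 15/23.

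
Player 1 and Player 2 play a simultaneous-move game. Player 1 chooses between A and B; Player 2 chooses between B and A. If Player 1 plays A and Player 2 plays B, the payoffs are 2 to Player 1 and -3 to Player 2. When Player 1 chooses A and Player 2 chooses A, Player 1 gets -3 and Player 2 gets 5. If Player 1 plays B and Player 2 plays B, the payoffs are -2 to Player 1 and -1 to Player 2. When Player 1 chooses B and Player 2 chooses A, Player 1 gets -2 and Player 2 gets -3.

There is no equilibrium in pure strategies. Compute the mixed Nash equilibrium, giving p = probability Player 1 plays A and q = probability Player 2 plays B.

Player 1's mix must leave Player 2 indifferent between B and A.
  Player 2's payoff to B: p·(-3) + (1−p)·(-1) = -2p - 1
  Player 2's payoff to A: p·5 + (1−p)·(-3) = 8p - 3
  -2p - 1 = 8p - 3  ⇒  -10p = -2  ⇒  p = 1/5.
For Player 1 to be willing to mix, Player 1 must be indifferent between A and B, which pins down Player 2's mix.
  Player 1's payoff to A: q·2 + (1−q)·(-3) = 5q - 3
  Player 1's payoff to B: q·(-2) + (1−q)·(-2) = -2
  5q - 3 = -2  ⇒  5q = 1  ⇒  q = 1/5.

p = 1/5, q = 1/5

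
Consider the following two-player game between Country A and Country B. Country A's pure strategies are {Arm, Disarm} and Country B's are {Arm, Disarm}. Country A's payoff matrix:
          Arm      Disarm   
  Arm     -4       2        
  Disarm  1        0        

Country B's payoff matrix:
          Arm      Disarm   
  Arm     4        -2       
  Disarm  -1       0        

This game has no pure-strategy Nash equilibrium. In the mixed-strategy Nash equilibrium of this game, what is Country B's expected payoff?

Country A's mix must leave Country B indifferent between Arm and Disarm.
  Country B's expected payoff from Arm: p·4 + (1−p)·(-1) = 5p - 1
  Country B's expected payoff from Disarm: p·(-2) + (1−p)·0 = -2p
  5p - 1 = -2p  ⇒  7p = 1  ⇒  p = 1/7.
At equilibrium Country B is indifferent across columns, so Country B's payoff equals the payoff from Arm: (1/7)·4 + (6/7)·(-1) = -2/7.

-2/7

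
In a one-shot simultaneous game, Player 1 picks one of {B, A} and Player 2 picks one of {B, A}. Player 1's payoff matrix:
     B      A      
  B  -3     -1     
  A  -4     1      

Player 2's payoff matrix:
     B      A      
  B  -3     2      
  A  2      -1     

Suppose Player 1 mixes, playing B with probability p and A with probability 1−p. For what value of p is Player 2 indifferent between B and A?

p = 3/8

Player 1's mix must leave Player 2 indifferent between B and A.
  Player 2's payoff to B: p·(-3) + (1−p)·2 = -5p + 2
  Player 2's payoff to A: p·2 + (1−p)·(-1) = 3p - 1
  -5p + 2 = 3p - 1  ⇒  -8p = -3  ⇒  p = 3/8.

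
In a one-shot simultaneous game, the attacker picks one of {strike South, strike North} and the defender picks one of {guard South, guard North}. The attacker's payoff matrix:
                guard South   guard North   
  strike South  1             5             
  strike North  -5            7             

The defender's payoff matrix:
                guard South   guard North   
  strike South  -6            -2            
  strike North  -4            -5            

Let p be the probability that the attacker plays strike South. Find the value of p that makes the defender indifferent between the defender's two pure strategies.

For the defender to be willing to mix, the defender must be indifferent between guard South and guard North, which pins down the attacker's mix.
  the defender's expected payoff from guard South: p·(-6) + (1−p)·(-4) = -2p - 4
  the defender's expected payoff from guard North: p·(-2) + (1−p)·(-5) = 3p - 5
  -2p - 4 = 3p - 5  ⇒  -5p = -1  ⇒  p = 1/5.

p = 1/5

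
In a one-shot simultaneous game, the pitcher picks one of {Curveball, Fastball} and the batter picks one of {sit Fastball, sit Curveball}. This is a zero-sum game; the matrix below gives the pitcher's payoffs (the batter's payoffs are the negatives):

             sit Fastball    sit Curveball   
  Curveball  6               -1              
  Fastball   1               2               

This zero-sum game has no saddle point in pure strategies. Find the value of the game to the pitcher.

v = 13/8

Set the pitcher's expected payoff from Curveball equal to that from Fastball:
  the pitcher's expected payoff from Curveball: q·6 + (1−q)·(-1) = 7q - 1
  the pitcher's expected payoff from Fastball: q·1 + (1−q)·2 = -q + 2
  7q - 1 = -q + 2  ⇒  8q = 3  ⇒  q = 3/8.
The value is the pitcher's expected payoff against this mix (using Curveball): (3/8)·6 + (5/8)·(-1) = 13/8.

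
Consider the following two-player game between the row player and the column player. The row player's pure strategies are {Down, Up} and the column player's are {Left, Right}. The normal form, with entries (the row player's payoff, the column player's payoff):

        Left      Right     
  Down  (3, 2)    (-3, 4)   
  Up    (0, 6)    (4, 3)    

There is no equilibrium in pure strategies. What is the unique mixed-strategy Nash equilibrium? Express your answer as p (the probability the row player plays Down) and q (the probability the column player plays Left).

The column player's indifference between Left and Right determines the row player's mixing probability p:
  the column player's payoff to Left: p·2 + (1−p)·6 = -4p + 6
  the column player's payoff to Right: p·4 + (1−p)·3 = p + 3
  -4p + 6 = p + 3  ⇒  -5p = -3  ⇒  p = 3/5.
Set the row player's expected payoff from Down equal to that from Up:
  the row player's payoff to Down: q·3 + (1−q)·(-3) = 6q - 3
  the row player's payoff to Up: q·0 + (1−q)·4 = -4q + 4
  6q - 3 = -4q + 4  ⇒  10q = 7  ⇒  q = 7/10.

p = 3/5, q = 7/10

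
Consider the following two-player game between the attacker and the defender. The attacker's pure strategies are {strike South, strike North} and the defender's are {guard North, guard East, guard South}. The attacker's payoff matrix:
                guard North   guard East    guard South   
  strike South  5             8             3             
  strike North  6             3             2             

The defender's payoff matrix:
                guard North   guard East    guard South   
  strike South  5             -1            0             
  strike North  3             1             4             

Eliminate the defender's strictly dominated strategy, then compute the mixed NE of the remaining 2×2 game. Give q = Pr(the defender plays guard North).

q = 1/2

The defender's strategy guard East is strictly dominated by guard South: 0 > -1 and 4 > 1. Eliminate guard East.
The defender's mix must leave the attacker indifferent between strike South and strike North.
  the attacker's payoff to strike South: q·5 + (1−q)·3 = 2q + 3
  the attacker's payoff to strike North: q·6 + (1−q)·2 = 4q + 2
  2q + 3 = 4q + 2  ⇒  -2q = -1  ⇒  q = 1/2.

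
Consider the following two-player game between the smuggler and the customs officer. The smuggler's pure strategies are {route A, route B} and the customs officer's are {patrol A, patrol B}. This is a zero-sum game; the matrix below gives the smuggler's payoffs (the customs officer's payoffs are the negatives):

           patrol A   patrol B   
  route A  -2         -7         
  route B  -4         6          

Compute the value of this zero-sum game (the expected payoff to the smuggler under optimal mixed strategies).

v = -8/3

For the smuggler to be willing to mix, the smuggler must be indifferent between route A and route B, which pins down the customs officer's mix.
  the smuggler's payoff to route A: q·(-2) + (1−q)·(-7) = 5q - 7
  the smuggler's payoff to route B: q·(-4) + (1−q)·6 = -10q + 6
  5q - 7 = -10q + 6  ⇒  15q = 13  ⇒  q = 13/15.
The value is the smuggler's expected payoff against this mix (using route A): (13/15)·(-2) + (2/15)·(-7) = -8/3.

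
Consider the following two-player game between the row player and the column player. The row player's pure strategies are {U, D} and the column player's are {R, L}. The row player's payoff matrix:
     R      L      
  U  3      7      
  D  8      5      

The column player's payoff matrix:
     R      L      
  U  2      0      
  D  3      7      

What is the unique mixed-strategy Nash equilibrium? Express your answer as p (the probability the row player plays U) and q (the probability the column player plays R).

For the column player to be willing to mix, the column player must be indifferent between R and L, which pins down the row player's mix.
  the column player's payoff to R: p·2 + (1−p)·3 = -p + 3
  the column player's payoff to L: p·0 + (1−p)·7 = -7p + 7
  -p + 3 = -7p + 7  ⇒  6p = 4  ⇒  p = 2/3.
The row player's indifference between U and D determines the column player's mixing probability q:
  the row player's expected payoff from U: q·3 + (1−q)·7 = -4q + 7
  the row player's expected payoff from D: q·8 + (1−q)·5 = 3q + 5
  -4q + 7 = 3q + 5  ⇒  -7q = -2  ⇒  q = 2/7.

p = 2/3, q = 2/7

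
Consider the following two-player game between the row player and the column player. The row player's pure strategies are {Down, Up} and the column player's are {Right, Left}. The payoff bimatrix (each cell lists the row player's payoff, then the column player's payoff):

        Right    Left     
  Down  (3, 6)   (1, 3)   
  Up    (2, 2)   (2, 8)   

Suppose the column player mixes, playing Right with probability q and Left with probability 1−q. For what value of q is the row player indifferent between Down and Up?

q = 1/2

In a mixed equilibrium the row player is indifferent between Down and Up; this condition fixes q.
  the row player's expected payoff from Down: q·3 + (1−q)·1 = 2q + 1
  the row player's expected payoff from Up: q·2 + (1−q)·2 = 2
  2q + 1 = 2  ⇒  2q = 1  ⇒  q = 1/2.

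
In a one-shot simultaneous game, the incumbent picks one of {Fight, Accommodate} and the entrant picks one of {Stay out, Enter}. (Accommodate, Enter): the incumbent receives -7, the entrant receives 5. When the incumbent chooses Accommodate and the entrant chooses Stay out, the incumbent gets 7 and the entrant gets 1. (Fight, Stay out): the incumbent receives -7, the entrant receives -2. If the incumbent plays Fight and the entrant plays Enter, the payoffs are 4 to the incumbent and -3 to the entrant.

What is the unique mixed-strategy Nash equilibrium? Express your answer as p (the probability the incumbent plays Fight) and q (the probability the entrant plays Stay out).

The entrant's indifference between Stay out and Enter determines the incumbent's mixing probability p:
  the entrant's expected payoff from Stay out: p·(-2) + (1−p)·1 = -3p + 1
  the entrant's expected payoff from Enter: p·(-3) + (1−p)·5 = -8p + 5
  -3p + 1 = -8p + 5  ⇒  5p = 4  ⇒  p = 4/5.
Set the incumbent's expected payoff from Fight equal to that from Accommodate:
  the incumbent's expected payoff from Fight: q·(-7) + (1−q)·4 = -11q + 4
  the incumbent's expected payoff from Accommodate: q·7 + (1−q)·(-7) = 14q - 7
  -11q + 4 = 14q - 7  ⇒  -25q = -11  ⇒  q = 11/25.

p = 4/5, q = 11/25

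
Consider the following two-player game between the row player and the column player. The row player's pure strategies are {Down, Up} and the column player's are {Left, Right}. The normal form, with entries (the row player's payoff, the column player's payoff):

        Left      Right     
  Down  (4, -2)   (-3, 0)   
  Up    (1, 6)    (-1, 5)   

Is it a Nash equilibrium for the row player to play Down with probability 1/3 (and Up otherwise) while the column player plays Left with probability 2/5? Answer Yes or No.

Yes

Check the column player's indifference given the row player's mix p = 1/3:
  payoff from Left = 10/3; payoff from Right = 10/3 — equal.
Check the row player's indifference given the column player's mix q = 2/5:
  payoff from Down = -1/5; payoff from Up = -1/5 — equal.
Both players are indifferent, so neither can profitably deviate.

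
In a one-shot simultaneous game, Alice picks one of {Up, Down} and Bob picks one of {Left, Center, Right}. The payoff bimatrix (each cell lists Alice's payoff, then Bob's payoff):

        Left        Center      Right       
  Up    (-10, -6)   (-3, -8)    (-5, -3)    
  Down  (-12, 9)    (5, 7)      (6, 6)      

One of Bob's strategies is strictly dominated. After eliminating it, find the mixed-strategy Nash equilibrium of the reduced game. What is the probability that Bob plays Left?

q = 11/13

Bob's strategy Center is strictly dominated by Left: -6 > -8 and 9 > 7. Eliminate Center.
Set Alice's expected payoff from Up equal to that from Down:
  Alice's expected payoff from Up: q·(-10) + (1−q)·(-5) = -5q - 5
  Alice's expected payoff from Down: q·(-12) + (1−q)·6 = -18q + 6
  -5q - 5 = -18q + 6  ⇒  13q = 11  ⇒  q = 11/13.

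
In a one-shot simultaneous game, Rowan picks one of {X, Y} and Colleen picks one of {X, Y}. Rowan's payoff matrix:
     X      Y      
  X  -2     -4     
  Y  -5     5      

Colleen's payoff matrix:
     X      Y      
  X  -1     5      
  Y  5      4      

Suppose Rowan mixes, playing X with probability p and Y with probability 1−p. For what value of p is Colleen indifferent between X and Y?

p = 1/7

In a mixed equilibrium Colleen is indifferent between X and Y; this condition fixes p.
  Colleen's expected payoff from X: p·(-1) + (1−p)·5 = -6p + 5
  Colleen's expected payoff from Y: p·5 + (1−p)·4 = p + 4
  -6p + 5 = p + 4  ⇒  -7p = -1  ⇒  p = 1/7.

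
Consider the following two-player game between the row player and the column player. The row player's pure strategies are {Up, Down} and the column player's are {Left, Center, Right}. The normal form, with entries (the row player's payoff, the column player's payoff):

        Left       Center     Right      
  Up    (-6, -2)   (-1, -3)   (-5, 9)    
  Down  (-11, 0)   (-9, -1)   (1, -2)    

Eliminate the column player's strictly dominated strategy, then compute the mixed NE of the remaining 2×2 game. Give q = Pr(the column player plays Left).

The column player's strategy Center is strictly dominated by Left: -2 > -3 and 0 > -1. Eliminate Center.
The row player's indifference between Up and Down determines the column player's mixing probability q:
  the row player's payoff to Up: q·(-6) + (1−q)·(-5) = -q - 5
  the row player's payoff to Down: q·(-11) + (1−q)·1 = -12q + 1
  -q - 5 = -12q + 1  ⇒  11q = 6  ⇒  q = 6/11.

q = 6/11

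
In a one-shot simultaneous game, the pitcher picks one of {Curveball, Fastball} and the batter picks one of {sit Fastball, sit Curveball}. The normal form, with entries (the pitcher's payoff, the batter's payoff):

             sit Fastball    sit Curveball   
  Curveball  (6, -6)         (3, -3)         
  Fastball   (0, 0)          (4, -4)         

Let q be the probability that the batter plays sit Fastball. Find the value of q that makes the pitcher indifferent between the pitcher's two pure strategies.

The batter's mix must leave the pitcher indifferent between Curveball and Fastball.
  the pitcher's expected payoff from Curveball: q·6 + (1−q)·3 = 3q + 3
  the pitcher's expected payoff from Fastball: q·0 + (1−q)·4 = -4q + 4
  3q + 3 = -4q + 4  ⇒  7q = 1  ⇒  q = 1/7.

q = 1/7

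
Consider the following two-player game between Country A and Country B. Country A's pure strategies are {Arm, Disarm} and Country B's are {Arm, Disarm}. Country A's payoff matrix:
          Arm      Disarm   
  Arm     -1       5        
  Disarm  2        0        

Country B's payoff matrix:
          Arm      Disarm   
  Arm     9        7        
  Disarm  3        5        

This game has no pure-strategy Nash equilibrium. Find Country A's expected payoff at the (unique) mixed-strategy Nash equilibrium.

Set Country A's expected payoff from Arm equal to that from Disarm:
  Country A's payoff from Arm: q·(-1) + (1−q)·5 = -6q + 5
  Country A's payoff from Disarm: q·2 + (1−q)·0 = 2q
  -6q + 5 = 2q  ⇒  -8q = -5  ⇒  q = 5/8.
At equilibrium Country A is indifferent across rows, so Country A's payoff equals the payoff from Arm: (5/8)·(-1) + (3/8)·5 = 5/4.

5/4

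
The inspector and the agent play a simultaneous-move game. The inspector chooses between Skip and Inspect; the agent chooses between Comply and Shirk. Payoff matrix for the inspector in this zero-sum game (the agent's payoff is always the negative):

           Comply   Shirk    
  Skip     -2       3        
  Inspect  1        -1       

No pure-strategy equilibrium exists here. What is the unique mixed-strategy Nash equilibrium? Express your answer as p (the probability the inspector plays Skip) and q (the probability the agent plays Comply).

p = 2/7, q = 4/7

For the agent to be willing to mix, the agent must be indifferent between Comply and Shirk, which pins down the inspector's mix.
  the agent's expected payoff from Comply: p·2 + (1−p)·(-1) = 3p - 1
  the agent's expected payoff from Shirk: p·(-3) + (1−p)·1 = -4p + 1
  3p - 1 = -4p + 1  ⇒  7p = 2  ⇒  p = 2/7.
In a mixed equilibrium the inspector is indifferent between Skip and Inspect; this condition fixes q.
  the inspector's expected payoff from Skip: q·(-2) + (1−q)·3 = -5q + 3
  the inspector's expected payoff from Inspect: q·1 + (1−q)·(-1) = 2q - 1
  -5q + 3 = 2q - 1  ⇒  -7q = -4  ⇒  q = 4/7.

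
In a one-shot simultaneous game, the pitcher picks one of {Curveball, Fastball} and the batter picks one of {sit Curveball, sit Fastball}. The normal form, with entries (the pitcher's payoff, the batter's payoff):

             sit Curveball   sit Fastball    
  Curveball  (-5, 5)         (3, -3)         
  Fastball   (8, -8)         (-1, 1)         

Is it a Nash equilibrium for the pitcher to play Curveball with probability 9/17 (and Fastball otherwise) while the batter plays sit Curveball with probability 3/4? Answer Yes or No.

No

Given the batter's mix q = 3/4, the pitcher's payoff from Curveball is -3 but from Fastball is 23/4. The pitcher strictly prefers Fastball, so the pitcher would not mix.
So the proposed profile is not a Nash equilibrium.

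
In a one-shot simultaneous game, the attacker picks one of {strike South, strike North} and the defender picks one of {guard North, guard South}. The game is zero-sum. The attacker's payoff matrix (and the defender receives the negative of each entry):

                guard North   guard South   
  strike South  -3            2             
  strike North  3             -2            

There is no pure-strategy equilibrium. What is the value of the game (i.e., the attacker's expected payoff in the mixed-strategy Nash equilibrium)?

The defender's mix must leave the attacker indifferent between strike South and strike North.
  the attacker's payoff to strike South: q·(-3) + (1−q)·2 = -5q + 2
  the attacker's payoff to strike North: q·3 + (1−q)·(-2) = 5q - 2
  -5q + 2 = 5q - 2  ⇒  -10q = -4  ⇒  q = 2/5.
The value is the attacker's expected payoff against this mix (using strike South): (2/5)·(-3) + (3/5)·2 = 0.

v = 0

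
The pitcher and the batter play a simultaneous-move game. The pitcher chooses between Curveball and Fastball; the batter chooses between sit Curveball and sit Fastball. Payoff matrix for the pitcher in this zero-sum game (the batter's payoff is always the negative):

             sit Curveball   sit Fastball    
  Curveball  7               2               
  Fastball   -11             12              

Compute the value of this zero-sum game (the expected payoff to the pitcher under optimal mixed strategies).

v = 53/14

For the pitcher to be willing to mix, the pitcher must be indifferent between Curveball and Fastball, which pins down the batter's mix.
  the pitcher's expected payoff from Curveball: q·7 + (1−q)·2 = 5q + 2
  the pitcher's expected payoff from Fastball: q·(-11) + (1−q)·12 = -23q + 12
  5q + 2 = -23q + 12  ⇒  28q = 10  ⇒  q = 5/14.
The value is the pitcher's expected payoff against this mix (using Curveball): (5/14)·7 + (9/14)·2 = 53/14.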